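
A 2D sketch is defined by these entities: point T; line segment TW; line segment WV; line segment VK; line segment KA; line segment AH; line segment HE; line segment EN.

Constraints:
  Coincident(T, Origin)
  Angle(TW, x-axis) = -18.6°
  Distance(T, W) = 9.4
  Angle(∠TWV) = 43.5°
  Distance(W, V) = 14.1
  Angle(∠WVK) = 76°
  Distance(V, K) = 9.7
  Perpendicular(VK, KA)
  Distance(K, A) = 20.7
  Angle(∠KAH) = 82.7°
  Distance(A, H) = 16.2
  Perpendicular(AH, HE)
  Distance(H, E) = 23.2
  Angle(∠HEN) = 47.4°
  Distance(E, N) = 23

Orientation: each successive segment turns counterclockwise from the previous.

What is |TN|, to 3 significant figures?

8.42

T is at the origin; TW runs at -18.6° with length 9.4, so W = (8.91, -3.00). ∠TWV = 43.5° gives WV at 118° from the x-axis; with |WV| = 14.1, V = (2.31, 9.46). ∠WVK = 76.0° gives VK at -138° from the x-axis; with |VK| = 9.7, K = (-4.91, 2.98). VK is perpendicular to KA, so KA runs at -48.1°; with |KA| = 20.7, A = (8.92, -12.4). ∠KAH = 82.7° gives AH at 49.2° from the x-axis; with |AH| = 16.2, H = (19.5, -0.159). AH is perpendicular to HE, so HE runs at 139°; with |HE| = 23.2, E = (1.94, 15.0). ∠HEN = 47.4° gives EN at -88.2° from the x-axis; with |EN| = 23.0, N = (2.66, -7.99). Then |TN| = |N − T| = 8.42.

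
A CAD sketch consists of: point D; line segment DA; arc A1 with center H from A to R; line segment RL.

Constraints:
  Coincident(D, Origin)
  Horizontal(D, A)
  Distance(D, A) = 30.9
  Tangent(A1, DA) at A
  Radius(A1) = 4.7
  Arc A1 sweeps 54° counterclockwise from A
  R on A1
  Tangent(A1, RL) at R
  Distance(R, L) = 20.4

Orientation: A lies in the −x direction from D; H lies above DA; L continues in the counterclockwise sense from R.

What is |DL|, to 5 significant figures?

23.839

D is at the origin; D and A share the same y with |DA| = 30.9 and A on the −x side, so A = (-30.900, 0.0000). A1 meets DA tangentially, so HA is at right angles to DA, so H = A + (0, 4.7) = (-30.900, 4.7000). On A1, A sits at bearing -90° from H; a 54° counterclockwise sweep puts R at bearing -36°, so R = H + 4.7·(cos -36°, sin -36°) = (-27.098, 1.9374). Since A1 is tangent to RL there, HR ⟂ RL, so RL runs along (−sin -36°, cos -36°); with |RL| = 20.4, L = (-15.107, 18.441). Then |DL| = |L − D| = 23.839.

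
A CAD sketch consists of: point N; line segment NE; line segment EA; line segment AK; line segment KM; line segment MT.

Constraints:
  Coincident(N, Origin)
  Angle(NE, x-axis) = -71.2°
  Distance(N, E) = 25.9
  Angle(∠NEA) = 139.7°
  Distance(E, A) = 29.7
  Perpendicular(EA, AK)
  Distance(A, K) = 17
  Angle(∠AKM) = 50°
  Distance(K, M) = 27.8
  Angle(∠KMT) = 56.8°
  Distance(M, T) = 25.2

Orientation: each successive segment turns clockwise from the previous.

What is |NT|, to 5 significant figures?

57.910

∠AKM = 50.0° gives KM at 28.500° from the x-axis; with |KM| = 27.8, M = (6.0756, -32.656). ∠KMT = 56.8° gives MT at -94.700° from the x-axis; with |MT| = 25.2, T = (4.0108, -57.771). Then |NT| = |T − N| = 57.910.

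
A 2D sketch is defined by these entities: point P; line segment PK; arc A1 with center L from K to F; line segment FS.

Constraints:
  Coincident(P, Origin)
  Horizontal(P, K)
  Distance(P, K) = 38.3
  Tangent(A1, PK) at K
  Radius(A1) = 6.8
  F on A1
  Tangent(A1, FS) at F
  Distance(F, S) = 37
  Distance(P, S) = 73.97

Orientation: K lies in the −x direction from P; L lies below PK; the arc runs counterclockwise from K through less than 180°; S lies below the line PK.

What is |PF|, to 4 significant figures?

43.59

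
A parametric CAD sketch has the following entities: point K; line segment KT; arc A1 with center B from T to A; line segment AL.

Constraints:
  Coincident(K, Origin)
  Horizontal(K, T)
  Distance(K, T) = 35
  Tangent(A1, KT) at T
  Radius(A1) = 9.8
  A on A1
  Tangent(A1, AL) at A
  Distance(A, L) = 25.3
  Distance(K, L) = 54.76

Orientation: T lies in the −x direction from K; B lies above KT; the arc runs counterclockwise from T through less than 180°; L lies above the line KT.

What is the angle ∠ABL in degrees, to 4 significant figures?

68.83°

Checks: ∠(BT, TK) = 90.00° ✓; |BT| = 9.800 ✓; |BA| = 9.800 ✓; ∠(BA, AL) = 90.00° ✓; |AL| = 25.30 ✓; |KL| = 54.76 ✓.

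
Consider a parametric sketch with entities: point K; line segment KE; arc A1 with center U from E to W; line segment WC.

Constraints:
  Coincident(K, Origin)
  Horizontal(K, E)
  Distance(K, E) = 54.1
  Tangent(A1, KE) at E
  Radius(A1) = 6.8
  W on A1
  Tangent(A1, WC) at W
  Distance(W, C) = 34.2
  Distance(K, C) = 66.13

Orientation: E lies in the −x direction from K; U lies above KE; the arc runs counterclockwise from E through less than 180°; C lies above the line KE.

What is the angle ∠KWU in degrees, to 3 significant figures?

164°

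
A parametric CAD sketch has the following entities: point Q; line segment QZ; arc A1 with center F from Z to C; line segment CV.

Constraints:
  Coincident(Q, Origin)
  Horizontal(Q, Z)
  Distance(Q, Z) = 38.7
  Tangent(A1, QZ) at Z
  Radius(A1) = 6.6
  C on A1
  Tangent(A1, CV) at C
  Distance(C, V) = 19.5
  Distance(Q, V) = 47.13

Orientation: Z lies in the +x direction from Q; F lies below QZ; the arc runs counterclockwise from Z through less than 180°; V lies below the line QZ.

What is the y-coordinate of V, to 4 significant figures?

-27.19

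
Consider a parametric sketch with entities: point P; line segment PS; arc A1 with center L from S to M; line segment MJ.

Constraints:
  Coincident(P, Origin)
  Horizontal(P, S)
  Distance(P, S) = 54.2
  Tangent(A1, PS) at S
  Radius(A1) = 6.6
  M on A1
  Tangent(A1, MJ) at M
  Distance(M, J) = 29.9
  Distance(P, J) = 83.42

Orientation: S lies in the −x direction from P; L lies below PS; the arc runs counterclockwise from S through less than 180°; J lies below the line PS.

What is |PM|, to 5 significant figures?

58.813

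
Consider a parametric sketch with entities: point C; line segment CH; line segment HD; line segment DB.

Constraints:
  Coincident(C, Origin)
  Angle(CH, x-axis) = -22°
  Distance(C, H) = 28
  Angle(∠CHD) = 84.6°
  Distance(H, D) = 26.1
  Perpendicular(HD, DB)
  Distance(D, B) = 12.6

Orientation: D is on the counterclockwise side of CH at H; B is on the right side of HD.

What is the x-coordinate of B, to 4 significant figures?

45.49

∠CHD = 84.6°, so HD runs at -22.0° + (180° − 84.6°) = 73.40° from the x-axis; with |HD| = 26.1, D = H + 26.1·(cos 73.40°, sin 73.40°) = (33.42, 14.52). HD ⟂ DB; with |DB| = 12.6 on the right of HD, B = D + 12.6·(0.9583, -0.2857) = (45.49, 10.92). So B.x = 45.49.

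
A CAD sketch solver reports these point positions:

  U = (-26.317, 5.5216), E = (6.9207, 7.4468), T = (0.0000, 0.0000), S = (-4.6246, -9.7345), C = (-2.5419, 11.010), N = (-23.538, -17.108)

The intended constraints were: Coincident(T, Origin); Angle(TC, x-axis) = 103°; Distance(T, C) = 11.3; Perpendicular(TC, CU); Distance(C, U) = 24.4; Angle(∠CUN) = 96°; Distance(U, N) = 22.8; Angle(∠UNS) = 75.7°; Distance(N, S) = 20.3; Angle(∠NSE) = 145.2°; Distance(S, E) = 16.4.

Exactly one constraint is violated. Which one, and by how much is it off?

Distance(S, E) = 16.4 — off by 4.30.

T = (0.00, 0.00) ✓; TC at 103.0° ✓; |TC| = 11.30 ✓; ∠(TC, CU) = 90.00° ✓; |CU| = 24.40 ✓; ∠CUN = 96.00° ✓; |UN| = 22.80 ✓; ∠UNS = 75.70° ✓; |NS| = 20.30 ✓; ∠NSE = 145.2° ✓; |SE| = 20.70 ✗.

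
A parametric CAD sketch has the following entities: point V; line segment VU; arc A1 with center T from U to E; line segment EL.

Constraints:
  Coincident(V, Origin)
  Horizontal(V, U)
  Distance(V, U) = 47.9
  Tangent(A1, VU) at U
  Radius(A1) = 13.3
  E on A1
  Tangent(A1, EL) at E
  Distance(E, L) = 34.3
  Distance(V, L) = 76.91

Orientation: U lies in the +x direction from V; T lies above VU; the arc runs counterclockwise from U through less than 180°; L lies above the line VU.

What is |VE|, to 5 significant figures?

62.715

V is at the origin; V and U share the same y with |VU| = 47.9 and U on the +x side, so U = (47.900, 0.0000). Tangency of A1 to VU means the radius TU is perpendicular to VU, so T = U + (0, 13.3) = (47.900, 13.300). Since TE ⟂ EL (tangency), |TL| = √(13.3² + 34.3²) = 36.788 regardless of where E sits on A1. So L lies on both circle(V, 76.91) and circle(T, 36.788); the above-VU intersection is L = (60.083, 48.013). E is the foot of the tangent from L: E = (61.193, 13.730).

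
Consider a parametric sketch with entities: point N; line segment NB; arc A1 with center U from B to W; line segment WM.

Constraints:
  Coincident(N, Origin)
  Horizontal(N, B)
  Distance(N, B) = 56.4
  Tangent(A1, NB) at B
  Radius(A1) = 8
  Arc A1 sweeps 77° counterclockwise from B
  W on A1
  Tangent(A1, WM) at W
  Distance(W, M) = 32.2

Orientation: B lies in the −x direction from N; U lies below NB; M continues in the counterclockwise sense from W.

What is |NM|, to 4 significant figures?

80.72

N is at the origin; NB is horizontal with |NB| = 56.4 and B on the −x side, so B = (-56.40, 0.000). Since A1 is tangent to NB there, UB ⟂ NB, so U = B + (0, -8) = (-56.40, -8.000). On A1, B sits at bearing 90° from U; a 77° counterclockwise sweep puts W at bearing 167°, so W = U + 8.0·(cos 167°, sin 167°) = (-64.19, -6.200). Tangency of A1 to WM means the radius UW is perpendicular to WM, so WM runs along (−sin 167°, cos 167°); with |WM| = 32.2, M = (-71.44, -37.58). Then |NM| = |M − N| = 80.72.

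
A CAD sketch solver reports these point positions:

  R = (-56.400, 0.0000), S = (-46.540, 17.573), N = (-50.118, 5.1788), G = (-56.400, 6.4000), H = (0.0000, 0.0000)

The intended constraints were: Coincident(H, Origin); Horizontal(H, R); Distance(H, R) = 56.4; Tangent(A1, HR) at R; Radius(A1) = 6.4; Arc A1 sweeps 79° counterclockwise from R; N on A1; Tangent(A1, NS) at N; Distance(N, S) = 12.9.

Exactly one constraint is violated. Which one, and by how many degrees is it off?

Tangent(A1, NS) at N — off by 5.10°.

H = (0.00, 0.00) ✓; H.y = 0.00, R.y = 0.00 ✓; |HR| = 56.40 ✓; ∠(GR, RH) = 90.00° ✓; |GR| = 6.400 ✓; bearing(G→N) − bearing(G→R) = 79.00° ✓; |GN| = 6.400 ✓; ∠(GN, NS) = 95.10° ✗; |NS| = 12.90 ✓.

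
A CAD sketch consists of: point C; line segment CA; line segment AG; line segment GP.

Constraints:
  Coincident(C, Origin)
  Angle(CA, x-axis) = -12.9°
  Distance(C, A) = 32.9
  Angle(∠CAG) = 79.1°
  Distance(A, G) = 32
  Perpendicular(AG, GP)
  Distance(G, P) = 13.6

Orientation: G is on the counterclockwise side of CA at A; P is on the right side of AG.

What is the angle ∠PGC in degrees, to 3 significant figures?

141°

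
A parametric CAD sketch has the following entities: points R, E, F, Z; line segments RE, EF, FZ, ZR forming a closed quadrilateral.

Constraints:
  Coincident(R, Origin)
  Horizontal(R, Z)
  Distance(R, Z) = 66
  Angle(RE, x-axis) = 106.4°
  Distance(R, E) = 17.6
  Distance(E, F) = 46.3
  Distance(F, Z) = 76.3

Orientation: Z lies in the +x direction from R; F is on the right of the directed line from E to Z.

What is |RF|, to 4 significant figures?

29.74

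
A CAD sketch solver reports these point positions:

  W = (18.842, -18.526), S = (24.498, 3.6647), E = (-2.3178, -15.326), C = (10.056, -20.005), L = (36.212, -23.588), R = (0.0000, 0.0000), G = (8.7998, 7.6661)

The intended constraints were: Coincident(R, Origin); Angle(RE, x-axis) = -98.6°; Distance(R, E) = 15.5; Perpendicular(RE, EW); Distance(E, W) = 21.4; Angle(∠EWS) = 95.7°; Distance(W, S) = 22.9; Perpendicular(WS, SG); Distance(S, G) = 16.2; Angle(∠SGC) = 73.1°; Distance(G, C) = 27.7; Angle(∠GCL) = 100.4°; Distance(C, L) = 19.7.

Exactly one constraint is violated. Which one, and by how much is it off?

Distance(C, L) = 19.7 — off by 6.70.

R = (0.00, 0.00) ✓; RE at -98.60° ✓; |RE| = 15.50 ✓; ∠(RE, EW) = 90.00° ✓; |EW| = 21.40 ✓; ∠EWS = 95.70° ✓; |WS| = 22.90 ✓; ∠(WS, SG) = 90.00° ✓; |SG| = 16.20 ✓; ∠SGC = 73.10° ✓; |GC| = 27.70 ✓; ∠GCL = 100.4° ✓; |CL| = 26.40 ✗.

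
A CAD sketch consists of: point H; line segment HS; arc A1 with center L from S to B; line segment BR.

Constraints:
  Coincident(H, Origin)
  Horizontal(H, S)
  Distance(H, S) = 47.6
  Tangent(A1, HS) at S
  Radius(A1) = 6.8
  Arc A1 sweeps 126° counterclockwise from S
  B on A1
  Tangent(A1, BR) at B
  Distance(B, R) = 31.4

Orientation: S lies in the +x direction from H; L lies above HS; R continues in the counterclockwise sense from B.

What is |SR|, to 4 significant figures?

38.45

On A1, S sits at bearing -90° from L; a 126° counterclockwise sweep puts B at bearing 36°, so B = L + 6.8·(cos 36°, sin 36°) = (53.10, 10.80). The tangent condition forces LB to be normal to BR, so BR runs along (−sin 36°, cos 36°); with |BR| = 31.4, R = (34.64, 36.20). Then |SR| = |R − S| = 38.45.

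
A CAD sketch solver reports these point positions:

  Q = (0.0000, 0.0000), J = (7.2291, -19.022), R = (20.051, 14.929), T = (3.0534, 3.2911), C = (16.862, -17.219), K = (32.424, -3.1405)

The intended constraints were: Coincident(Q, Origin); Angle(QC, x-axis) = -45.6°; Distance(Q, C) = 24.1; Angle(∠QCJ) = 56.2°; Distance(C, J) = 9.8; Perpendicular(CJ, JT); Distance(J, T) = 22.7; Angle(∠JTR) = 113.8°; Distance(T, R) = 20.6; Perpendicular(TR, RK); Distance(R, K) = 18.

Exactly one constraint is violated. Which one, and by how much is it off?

Distance(R, K) = 18 — off by 3.90.

Q = (0.00, 0.00) ✓; QC at -45.60° ✓; |QC| = 24.10 ✓; ∠QCJ = 56.20° ✓; |CJ| = 9.800 ✓; ∠(CJ, JT) = 90.00° ✓; |JT| = 22.70 ✓; ∠JTR = 113.8° ✓; |TR| = 20.60 ✓; ∠(TR, RK) = 90.00° ✓; |RK| = 21.90 ✗.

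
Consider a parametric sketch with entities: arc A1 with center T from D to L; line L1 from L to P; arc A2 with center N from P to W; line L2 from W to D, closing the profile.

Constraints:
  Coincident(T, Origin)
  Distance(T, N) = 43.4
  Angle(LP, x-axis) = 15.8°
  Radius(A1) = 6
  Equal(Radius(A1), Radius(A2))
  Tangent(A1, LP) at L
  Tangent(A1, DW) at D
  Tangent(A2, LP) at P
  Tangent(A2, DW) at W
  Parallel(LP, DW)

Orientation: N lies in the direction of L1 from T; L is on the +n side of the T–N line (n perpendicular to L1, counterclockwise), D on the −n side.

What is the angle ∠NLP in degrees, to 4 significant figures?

7.871°

Tangency of A1 to both parallel lines with radius 6.0 puts L and D at T ± 6.0·n: L = (-1.634, 5.773), D = (1.634, -5.773). Equal radii place P and W the same way about N: P = N + 6.0·n = (40.13, 17.59), W = N − 6.0·n = (43.39, 6.044). Then cos ∠NLP = LN·LP / (|LN||LP|), giving 7.871°.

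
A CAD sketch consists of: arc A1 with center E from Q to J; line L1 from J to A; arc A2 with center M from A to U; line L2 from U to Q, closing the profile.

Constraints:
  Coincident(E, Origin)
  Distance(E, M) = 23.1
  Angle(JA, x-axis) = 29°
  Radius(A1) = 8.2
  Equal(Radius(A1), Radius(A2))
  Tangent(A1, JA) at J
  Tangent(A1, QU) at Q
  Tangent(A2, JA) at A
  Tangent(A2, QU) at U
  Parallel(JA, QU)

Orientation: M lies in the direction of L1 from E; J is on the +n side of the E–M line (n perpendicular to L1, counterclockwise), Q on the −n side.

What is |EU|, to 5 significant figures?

24.512

Tangency of A1 to both parallel lines with radius 8.2 puts J and Q at E ± 8.2·n: J = (-3.9754, 7.1719), Q = (3.9754, -7.1719). Equal radii place A and U the same way about M: A = M + 8.2·n = (16.228, 18.371), U = M − 8.2·n = (24.179, 4.0272). Then |EU| = |U − E| = 24.512.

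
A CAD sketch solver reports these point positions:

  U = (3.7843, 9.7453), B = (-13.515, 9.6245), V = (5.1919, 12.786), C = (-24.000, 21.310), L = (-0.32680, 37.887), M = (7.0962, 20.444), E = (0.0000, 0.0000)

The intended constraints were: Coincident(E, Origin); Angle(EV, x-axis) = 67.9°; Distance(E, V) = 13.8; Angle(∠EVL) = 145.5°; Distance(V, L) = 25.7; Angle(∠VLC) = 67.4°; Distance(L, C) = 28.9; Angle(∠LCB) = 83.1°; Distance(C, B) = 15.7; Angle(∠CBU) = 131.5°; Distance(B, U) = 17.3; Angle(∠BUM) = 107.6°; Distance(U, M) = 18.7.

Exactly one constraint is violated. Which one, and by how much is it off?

Distance(U, M) = 18.7 — off by 7.50.

E = (0.00, 0.00) ✓; EV at 67.90° ✓; |EV| = 13.80 ✓; ∠EVL = 145.5° ✓; |VL| = 25.70 ✓; ∠VLC = 67.40° ✓; |LC| = 28.90 ✓; ∠LCB = 83.10° ✓; |CB| = 15.70 ✓; ∠CBU = 131.5° ✓; |BU| = 17.30 ✓; ∠BUM = 107.6° ✓; |UM| = 11.20 ✗.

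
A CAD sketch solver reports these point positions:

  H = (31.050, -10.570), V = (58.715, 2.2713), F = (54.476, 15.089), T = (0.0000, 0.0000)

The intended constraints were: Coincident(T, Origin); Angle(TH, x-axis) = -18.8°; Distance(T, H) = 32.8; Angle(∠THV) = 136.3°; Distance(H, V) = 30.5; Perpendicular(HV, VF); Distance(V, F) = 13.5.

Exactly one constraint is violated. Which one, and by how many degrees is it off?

Perpendicular(HV, VF) — off by 6.60°.

T = (0.00, 0.00) ✓; TH at -18.80° ✓; |TH| = 32.80 ✓; ∠THV = 136.3° ✓; |HV| = 30.50 ✓; ∠(HV, VF) = 83.40° ✗; |VF| = 13.50 ✓.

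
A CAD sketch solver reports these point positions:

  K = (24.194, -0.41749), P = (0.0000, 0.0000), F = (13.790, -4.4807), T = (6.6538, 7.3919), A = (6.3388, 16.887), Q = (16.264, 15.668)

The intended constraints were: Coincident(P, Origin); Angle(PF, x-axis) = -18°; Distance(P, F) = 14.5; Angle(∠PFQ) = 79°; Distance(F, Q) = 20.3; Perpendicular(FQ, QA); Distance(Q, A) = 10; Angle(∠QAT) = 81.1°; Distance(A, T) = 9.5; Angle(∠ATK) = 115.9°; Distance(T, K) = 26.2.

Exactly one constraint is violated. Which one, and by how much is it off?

Distance(T, K) = 26.2 — off by 7.00.

P = (0.00, 0.00) ✓; PF at -18.00° ✓; |PF| = 14.50 ✓; ∠PFQ = 79.00° ✓; |FQ| = 20.30 ✓; ∠(FQ, QA) = 90.00° ✓; |QA| = 10.00 ✓; ∠QAT = 81.10° ✓; |AT| = 9.500 ✓; ∠ATK = 115.9° ✓; |TK| = 19.20 ✗.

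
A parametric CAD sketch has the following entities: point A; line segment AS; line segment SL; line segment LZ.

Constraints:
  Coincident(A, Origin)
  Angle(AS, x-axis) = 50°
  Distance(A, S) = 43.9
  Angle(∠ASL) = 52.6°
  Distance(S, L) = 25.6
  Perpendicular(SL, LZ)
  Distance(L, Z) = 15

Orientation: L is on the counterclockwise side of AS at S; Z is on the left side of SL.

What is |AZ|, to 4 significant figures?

19.90

A is at the origin; AS runs at 50.0° with length 43.9, so S = 43.9·(cos 50.0°, sin 50.0°) = (28.22, 33.63). ∠ASL = 52.6°, so SL runs at 50.0° + (180° − 52.6°) = 177.4° from the x-axis; with |SL| = 25.6, L = S + 25.6·(cos 177.4°, sin 177.4°) = (2.645, 34.79). The perpendicularity gives LZ at right angles to SL; with |LZ| = 15.0 on the left of SL, Z = L + 15.0·(-0.04536, -0.9990) = (1.964, 19.81). Then |AZ| = |Z − A| = 19.90.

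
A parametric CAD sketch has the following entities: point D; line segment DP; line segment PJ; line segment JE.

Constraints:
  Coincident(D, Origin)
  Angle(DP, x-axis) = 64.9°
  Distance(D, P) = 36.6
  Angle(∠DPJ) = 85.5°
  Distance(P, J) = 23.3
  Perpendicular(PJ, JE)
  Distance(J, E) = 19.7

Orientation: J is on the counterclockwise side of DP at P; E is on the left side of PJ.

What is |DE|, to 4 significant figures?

26.44

D is at the origin; DP runs at 64.9° with length 36.6, so P = 36.6·(cos 64.9°, sin 64.9°) = (15.53, 33.14). ∠DPJ = 85.5°, so PJ runs at 64.9° + (180° − 85.5°) = 159.4° from the x-axis; with |PJ| = 23.3, J = P + 23.3·(cos 159.4°, sin 159.4°) = (-6.284, 41.34). PJ is perpendicular to JE; with |JE| = 19.7 on the left of PJ, E = J + 19.7·(-0.3518, -0.9361) = (-13.22, 22.90). Then |DE| = |E − D| = 26.44.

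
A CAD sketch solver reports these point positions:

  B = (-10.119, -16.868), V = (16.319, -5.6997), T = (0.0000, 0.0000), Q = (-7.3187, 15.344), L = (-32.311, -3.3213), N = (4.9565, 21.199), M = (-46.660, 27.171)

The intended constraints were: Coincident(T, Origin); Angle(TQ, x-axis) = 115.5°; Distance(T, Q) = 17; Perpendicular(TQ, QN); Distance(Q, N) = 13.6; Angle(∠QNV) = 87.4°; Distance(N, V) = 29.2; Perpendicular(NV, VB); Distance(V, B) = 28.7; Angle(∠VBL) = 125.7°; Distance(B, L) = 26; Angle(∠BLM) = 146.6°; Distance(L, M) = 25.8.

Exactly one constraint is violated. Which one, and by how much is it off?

Distance(L, M) = 25.8 — off by 7.90.

T = (0.00, 0.00) ✓; TQ at 115.5° ✓; |TQ| = 17.00 ✓; ∠(TQ, QN) = 90.00° ✓; |QN| = 13.60 ✓; ∠QNV = 87.40° ✓; |NV| = 29.20 ✓; ∠(NV, VB) = 90.00° ✓; |VB| = 28.70 ✓; ∠VBL = 125.7° ✓; |BL| = 26.00 ✓; ∠BLM = 146.6° ✓; |LM| = 33.70 ✗.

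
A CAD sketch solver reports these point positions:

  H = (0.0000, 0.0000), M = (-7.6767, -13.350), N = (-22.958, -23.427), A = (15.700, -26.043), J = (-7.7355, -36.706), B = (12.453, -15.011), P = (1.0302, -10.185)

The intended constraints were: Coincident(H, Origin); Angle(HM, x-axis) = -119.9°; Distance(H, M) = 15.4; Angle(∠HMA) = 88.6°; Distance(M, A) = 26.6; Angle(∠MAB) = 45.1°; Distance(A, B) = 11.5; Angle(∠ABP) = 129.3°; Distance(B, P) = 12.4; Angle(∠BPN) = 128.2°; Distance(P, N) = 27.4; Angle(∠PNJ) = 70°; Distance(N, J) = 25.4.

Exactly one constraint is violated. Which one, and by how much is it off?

Distance(N, J) = 25.4 — off by 5.20.

H = (0.00, 0.00) ✓; HM at -119.9° ✓; |HM| = 15.40 ✓; ∠HMA = 88.60° ✓; |MA| = 26.60 ✓; ∠MAB = 45.10° ✓; |AB| = 11.50 ✓; ∠ABP = 129.3° ✓; |BP| = 12.40 ✓; ∠BPN = 128.2° ✓; |PN| = 27.40 ✓; ∠PNJ = 70.00° ✓; |NJ| = 20.20 ✗.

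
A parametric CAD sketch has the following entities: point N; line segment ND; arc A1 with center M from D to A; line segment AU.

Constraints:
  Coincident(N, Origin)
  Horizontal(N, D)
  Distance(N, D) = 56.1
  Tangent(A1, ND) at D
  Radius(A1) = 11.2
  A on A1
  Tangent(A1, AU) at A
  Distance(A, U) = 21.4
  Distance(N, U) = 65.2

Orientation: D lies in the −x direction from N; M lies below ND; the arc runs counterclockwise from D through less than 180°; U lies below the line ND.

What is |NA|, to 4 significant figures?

67.87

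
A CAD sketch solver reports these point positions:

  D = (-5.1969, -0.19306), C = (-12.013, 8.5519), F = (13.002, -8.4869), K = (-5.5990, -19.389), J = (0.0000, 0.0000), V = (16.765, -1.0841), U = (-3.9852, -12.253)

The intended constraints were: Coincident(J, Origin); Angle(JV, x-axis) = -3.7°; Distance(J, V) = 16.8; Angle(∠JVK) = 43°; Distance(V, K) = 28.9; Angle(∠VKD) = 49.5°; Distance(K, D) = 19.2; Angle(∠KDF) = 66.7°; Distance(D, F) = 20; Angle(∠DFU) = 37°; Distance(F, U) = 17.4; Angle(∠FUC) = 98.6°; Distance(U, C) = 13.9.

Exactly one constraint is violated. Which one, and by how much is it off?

Distance(U, C) = 13.9 — off by 8.40.

J = (0.00, 0.00) ✓; JV at -3.700° ✓; |JV| = 16.80 ✓; ∠JVK = 43.00° ✓; |VK| = 28.90 ✓; ∠VKD = 49.50° ✓; |KD| = 19.20 ✓; ∠KDF = 66.70° ✓; |DF| = 20.00 ✓; ∠DFU = 37.00° ✓; |FU| = 17.40 ✓; ∠FUC = 98.60° ✓; |UC| = 22.30 ✗.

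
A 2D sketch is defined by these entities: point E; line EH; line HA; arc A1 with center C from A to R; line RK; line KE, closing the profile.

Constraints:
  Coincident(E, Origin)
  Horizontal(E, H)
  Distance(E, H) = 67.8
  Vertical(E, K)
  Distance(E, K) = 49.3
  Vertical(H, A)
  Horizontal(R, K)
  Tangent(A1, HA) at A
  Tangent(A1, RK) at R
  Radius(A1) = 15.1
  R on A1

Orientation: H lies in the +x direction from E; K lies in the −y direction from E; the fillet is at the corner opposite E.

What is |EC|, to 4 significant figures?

62.82

E is at the origin; E and H share the same y with |EH| = 67.8 and H on the +x side, so H = (67.80, 0.000). E and K share the same x with |EK| = 49.3 and K on the −y side, so K = (0.000, -49.30). The virtual corner opposite E is at (67.80, -49.30). The tangent condition forces CA to be normal to HA and since A1 is tangent to RK there, CR ⟂ RK, with radius 15.1, so the center C sits 15.1 in from both sides at C = (52.70, -34.20). Then |EC| = |C − E| = 62.82.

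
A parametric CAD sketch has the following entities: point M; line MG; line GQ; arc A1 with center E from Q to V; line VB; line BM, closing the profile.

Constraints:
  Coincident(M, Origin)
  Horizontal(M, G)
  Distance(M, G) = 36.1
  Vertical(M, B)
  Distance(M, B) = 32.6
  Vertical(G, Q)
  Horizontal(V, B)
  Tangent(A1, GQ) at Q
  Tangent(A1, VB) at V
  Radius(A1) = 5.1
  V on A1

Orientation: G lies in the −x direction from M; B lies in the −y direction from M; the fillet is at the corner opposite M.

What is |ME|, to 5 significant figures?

41.440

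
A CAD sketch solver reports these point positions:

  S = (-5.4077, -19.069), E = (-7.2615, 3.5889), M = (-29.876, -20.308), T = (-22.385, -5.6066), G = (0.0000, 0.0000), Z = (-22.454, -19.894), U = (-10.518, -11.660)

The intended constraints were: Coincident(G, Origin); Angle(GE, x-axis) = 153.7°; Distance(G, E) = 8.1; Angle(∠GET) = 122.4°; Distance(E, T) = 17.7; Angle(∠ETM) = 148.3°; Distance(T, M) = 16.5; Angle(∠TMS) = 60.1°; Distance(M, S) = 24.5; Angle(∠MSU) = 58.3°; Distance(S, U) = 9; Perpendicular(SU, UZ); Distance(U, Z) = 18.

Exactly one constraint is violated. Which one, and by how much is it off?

Distance(U, Z) = 18 — off by 3.50.

G = (0.00, 0.00) ✓; GE at 153.7° ✓; |GE| = 8.100 ✓; ∠GET = 122.4° ✓; |ET| = 17.70 ✓; ∠ETM = 148.3° ✓; |TM| = 16.50 ✓; ∠TMS = 60.10° ✓; |MS| = 24.50 ✓; ∠MSU = 58.30° ✓; |SU| = 9.000 ✓; ∠(SU, UZ) = 90.00° ✓; |UZ| = 14.50 ✗.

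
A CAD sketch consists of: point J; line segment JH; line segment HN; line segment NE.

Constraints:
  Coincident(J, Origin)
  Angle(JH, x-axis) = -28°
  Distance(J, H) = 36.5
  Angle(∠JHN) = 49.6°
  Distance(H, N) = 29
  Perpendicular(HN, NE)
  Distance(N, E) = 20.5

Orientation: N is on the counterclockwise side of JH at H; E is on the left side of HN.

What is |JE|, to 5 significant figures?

9.0437

J is at the origin; JH runs at -28.0° with length 36.5, so H = 36.5·(cos -28.0°, sin -28.0°) = (32.228, -17.136). ∠JHN = 49.6°, so HN runs at -28.0° + (180° − 49.6°) = 102.40° from the x-axis; with |HN| = 29.0, N = H + 29.0·(cos 102.40°, sin 102.40°) = (26.000, 11.188). The perpendicularity gives NE at right angles to HN; with |NE| = 20.5 on the left of HN, E = N + 20.5·(-0.97667, -0.21474) = (5.9785, 6.7857). Then |JE| = |E − J| = 9.0437.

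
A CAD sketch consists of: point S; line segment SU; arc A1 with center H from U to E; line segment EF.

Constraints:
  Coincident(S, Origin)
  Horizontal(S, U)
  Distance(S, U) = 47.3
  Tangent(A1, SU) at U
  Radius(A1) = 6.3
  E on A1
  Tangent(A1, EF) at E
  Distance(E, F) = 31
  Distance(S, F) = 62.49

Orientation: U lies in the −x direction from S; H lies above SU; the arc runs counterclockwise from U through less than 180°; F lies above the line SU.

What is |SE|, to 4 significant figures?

42.01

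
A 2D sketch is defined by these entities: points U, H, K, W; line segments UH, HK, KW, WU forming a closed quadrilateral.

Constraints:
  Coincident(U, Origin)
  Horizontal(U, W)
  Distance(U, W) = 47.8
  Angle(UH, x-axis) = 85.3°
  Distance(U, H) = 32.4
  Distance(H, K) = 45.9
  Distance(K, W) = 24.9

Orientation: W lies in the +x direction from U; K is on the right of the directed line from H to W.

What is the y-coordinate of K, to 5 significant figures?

-8.1922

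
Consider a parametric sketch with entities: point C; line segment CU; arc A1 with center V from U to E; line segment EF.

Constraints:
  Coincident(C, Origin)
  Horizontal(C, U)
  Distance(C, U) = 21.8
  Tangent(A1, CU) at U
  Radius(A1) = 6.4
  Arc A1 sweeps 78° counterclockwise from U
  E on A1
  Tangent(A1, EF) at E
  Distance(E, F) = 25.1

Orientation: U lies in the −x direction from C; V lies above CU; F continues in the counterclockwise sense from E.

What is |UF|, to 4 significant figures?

31.77

On A1, U sits at bearing -90° from V; a 78° counterclockwise sweep puts E at bearing -12°, so E = V + 6.4·(cos -12°, sin -12°) = (-15.54, 5.069). The tangent condition forces VE to be normal to EF, so EF runs along (−sin -12°, cos -12°); with |EF| = 25.1, F = (-10.32, 29.62). Then |UF| = |F − U| = 31.77.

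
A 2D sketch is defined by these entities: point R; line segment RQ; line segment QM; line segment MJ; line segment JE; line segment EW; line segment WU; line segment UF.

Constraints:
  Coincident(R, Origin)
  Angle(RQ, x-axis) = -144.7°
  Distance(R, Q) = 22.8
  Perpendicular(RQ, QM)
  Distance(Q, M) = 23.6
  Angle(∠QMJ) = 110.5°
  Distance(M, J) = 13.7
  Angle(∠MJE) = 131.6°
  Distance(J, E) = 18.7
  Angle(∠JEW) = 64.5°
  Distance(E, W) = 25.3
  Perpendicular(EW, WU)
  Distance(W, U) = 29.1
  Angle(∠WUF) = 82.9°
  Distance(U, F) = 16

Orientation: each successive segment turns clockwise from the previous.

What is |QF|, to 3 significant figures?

36.2

R is at the origin; RQ runs at -144.7° with length 22.8, so Q = (-18.6, -13.2). RQ ⟂ QM, so QM runs at 125°; with |QM| = 23.6, M = (-32.2, 6.09). ∠QMJ = 110.5° gives MJ at 55.8° from the x-axis; with |MJ| = 13.7, J = (-24.5, 17.4). ∠MJE = 131.6° gives JE at 7.40° from the x-axis; with |JE| = 18.7, E = (-6.00, 19.8). ∠JEW = 64.5° gives EW at -108° from the x-axis; with |EW| = 25.3, W = (-13.9, -4.22). EW ⟂ WU, so WU runs at 162°; with |WU| = 29.1, U = (-41.5, 4.82). ∠WUF = 82.9° gives UF at 64.8° from the x-axis; with |UF| = 16.0, F = (-34.7, 19.3). Then |QF| = |F − Q| = 36.2.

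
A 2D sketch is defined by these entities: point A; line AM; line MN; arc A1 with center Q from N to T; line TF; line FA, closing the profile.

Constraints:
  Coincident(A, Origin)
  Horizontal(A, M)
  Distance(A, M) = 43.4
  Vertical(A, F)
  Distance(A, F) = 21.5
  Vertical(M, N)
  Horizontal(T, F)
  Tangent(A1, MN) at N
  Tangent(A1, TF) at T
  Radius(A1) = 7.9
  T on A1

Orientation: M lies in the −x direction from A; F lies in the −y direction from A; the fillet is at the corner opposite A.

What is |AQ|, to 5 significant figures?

38.016

A and F share the same x with |AF| = 21.5 and F on the −y side, so F = (0.0000, -21.500). The virtual corner opposite A is at (-43.400, -21.500). The tangent condition forces QN to be normal to MN and the tangent condition forces QT to be normal to TF, with radius 7.9, so the center Q sits 7.9 in from both sides at Q = (-35.500, -13.600). Then |AQ| = |Q − A| = 38.016.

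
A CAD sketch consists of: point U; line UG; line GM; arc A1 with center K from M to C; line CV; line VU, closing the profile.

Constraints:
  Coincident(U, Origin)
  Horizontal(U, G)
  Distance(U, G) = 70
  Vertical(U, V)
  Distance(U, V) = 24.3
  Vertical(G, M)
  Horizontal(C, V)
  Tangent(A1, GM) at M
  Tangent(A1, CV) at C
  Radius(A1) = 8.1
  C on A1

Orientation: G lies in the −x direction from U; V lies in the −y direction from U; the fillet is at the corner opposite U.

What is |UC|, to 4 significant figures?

66.50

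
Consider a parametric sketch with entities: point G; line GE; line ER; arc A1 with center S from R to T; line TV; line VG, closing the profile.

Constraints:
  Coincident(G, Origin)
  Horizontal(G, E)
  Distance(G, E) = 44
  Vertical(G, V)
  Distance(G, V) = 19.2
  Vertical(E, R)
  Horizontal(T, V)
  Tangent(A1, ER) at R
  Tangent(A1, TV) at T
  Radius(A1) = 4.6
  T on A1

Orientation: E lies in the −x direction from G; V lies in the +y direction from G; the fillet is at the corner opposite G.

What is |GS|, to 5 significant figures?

42.018

GV is vertical with |GV| = 19.2 and V on the +y side, so V = (0.0000, 19.200). The virtual corner opposite G is at (-44.000, 19.200). Since A1 is tangent to ER there, SR ⟂ ER and tangency of A1 to TV means the radius ST is perpendicular to TV, with radius 4.6, so the center S sits 4.6 in from both sides at S = (-39.400, 14.600). Then |GS| = |S − G| = 42.018.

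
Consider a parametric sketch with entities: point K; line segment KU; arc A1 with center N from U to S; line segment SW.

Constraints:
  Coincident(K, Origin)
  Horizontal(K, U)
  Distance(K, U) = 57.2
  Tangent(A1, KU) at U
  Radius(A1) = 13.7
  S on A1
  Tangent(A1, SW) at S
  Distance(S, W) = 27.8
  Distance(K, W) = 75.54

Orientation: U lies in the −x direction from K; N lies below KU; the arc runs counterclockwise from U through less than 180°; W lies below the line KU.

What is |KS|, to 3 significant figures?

72.5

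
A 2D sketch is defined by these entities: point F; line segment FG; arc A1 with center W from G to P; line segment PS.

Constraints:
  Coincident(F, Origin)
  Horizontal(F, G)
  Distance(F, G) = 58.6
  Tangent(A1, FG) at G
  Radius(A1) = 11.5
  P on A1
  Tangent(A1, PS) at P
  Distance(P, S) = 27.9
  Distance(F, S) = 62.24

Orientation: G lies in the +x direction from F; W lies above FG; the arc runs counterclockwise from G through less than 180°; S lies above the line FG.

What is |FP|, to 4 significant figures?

69.73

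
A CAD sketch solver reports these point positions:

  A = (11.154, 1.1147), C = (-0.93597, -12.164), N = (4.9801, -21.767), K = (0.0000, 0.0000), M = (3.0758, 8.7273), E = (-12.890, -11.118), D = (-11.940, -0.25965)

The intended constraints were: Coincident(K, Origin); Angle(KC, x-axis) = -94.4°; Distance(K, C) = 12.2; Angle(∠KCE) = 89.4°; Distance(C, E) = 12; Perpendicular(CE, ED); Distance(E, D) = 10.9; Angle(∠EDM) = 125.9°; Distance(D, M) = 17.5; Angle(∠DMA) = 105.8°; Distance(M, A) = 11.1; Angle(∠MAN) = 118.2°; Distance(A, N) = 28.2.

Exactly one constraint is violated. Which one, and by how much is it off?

Distance(A, N) = 28.2 — off by 4.50.

K = (0.00, 0.00) ✓; KC at -94.40° ✓; |KC| = 12.20 ✓; ∠KCE = 89.40° ✓; |CE| = 12.00 ✓; ∠(CE, ED) = 90.00° ✓; |ED| = 10.90 ✓; ∠EDM = 125.9° ✓; |DM| = 17.50 ✓; ∠DMA = 105.8° ✓; |MA| = 11.10 ✓; ∠MAN = 118.2° ✓; |AN| = 23.70 ✗.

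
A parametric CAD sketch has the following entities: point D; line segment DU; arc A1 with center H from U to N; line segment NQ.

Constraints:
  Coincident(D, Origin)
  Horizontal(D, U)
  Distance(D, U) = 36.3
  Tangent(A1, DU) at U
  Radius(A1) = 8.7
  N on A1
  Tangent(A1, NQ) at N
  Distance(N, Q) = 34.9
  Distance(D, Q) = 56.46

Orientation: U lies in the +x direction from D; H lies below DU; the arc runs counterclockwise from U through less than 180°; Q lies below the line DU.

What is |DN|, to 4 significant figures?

29.65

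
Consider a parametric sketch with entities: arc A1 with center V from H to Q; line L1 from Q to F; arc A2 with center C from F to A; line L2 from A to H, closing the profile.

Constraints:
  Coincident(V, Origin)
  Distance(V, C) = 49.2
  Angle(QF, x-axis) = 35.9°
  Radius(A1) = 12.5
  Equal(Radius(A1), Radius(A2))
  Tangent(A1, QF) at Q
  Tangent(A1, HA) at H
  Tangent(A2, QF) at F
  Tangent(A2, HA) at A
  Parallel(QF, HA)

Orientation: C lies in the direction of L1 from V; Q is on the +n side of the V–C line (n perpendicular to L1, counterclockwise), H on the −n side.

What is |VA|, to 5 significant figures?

50.763

The slot axis is L1's direction at 35.9°, so u = (cos 35.9°, sin 35.9°) = (0.81004, 0.58637) and n = (−sin 35.9°, cos 35.9°) = (-0.58637, 0.81004). V is at the origin and C lies 49.2 along u from V, so C = 49.2·u = (39.854, 28.850). Tangency of A1 to both parallel lines with radius 12.5 puts Q and H at V ± 12.5·n: Q = (-7.3297, 10.126), H = (7.3297, -10.126). Equal radii place F and A the same way about C: F = C + 12.5·n = (32.524, 38.975), A = C − 12.5·n = (47.184, 18.724). Then |VA| = |A − V| = 50.763.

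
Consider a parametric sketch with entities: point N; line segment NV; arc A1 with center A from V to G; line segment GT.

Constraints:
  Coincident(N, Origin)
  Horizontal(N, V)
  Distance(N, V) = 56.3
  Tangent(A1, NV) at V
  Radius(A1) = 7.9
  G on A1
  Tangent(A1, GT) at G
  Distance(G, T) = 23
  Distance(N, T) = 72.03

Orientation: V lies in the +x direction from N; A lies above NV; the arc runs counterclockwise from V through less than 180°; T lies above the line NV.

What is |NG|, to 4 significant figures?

64.63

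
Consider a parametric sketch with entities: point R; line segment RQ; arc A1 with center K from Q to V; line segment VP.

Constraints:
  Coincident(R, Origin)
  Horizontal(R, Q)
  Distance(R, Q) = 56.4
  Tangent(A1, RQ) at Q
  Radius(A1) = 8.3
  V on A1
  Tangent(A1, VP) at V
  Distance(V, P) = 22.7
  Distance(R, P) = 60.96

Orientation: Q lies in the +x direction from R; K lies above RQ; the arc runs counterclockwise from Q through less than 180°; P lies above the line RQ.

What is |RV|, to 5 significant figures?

64.752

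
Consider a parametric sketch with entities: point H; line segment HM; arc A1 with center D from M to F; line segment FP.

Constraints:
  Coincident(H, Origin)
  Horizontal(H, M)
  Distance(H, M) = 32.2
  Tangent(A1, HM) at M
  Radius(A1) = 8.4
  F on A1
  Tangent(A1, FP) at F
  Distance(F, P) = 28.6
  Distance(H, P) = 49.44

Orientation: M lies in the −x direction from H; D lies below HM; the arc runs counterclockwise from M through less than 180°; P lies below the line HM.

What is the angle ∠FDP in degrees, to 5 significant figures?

73.632°

Checks: |DF| = 8.400 ✓; ∠(DF, FP) = 90.00° ✓; |FP| = 28.60 ✓; |HP| = 49.44 ✓.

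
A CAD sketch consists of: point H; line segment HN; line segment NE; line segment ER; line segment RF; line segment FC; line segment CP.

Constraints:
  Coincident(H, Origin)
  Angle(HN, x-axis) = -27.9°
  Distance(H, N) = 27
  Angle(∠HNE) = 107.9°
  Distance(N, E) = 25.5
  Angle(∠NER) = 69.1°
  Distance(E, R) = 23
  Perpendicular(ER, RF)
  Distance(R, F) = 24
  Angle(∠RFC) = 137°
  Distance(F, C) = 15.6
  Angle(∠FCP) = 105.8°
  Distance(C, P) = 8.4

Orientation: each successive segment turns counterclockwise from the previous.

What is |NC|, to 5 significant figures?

12.038

H is at the origin; HN runs at -27.9° with length 27.0, so N = (23.862, -12.634). ∠HNE = 107.9° gives NE at 44.200° from the x-axis; with |NE| = 25.5, E = (42.143, 5.1436). ∠NER = 69.1° gives ER at 155.10° from the x-axis; with |ER| = 23.0, R = (21.281, 14.827). ER ⟂ RF, so RF runs at -114.90°; with |RF| = 24.0, F = (11.176, -6.9416). ∠RFC = 137.0° gives FC at -71.900° from the x-axis; with |FC| = 15.6, C = (16.023, -21.770). Then |NC| = |C − N| = 12.038.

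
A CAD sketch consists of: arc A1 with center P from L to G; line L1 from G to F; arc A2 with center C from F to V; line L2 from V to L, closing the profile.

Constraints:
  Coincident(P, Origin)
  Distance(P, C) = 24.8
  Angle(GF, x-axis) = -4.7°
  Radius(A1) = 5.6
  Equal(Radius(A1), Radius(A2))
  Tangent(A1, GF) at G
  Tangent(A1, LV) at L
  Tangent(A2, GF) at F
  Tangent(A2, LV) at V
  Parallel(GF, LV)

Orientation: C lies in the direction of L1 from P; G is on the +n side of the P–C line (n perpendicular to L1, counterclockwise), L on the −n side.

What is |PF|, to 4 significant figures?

25.42

Tangency of A1 to both parallel lines with radius 5.6 puts G and L at P ± 5.6·n: G = (0.4589, 5.581), L = (-0.4589, -5.581). Equal radii place F and V the same way about C: F = C + 5.6·n = (25.18, 3.549), V = C − 5.6·n = (24.26, -7.613). Then |PF| = |F − P| = 25.42.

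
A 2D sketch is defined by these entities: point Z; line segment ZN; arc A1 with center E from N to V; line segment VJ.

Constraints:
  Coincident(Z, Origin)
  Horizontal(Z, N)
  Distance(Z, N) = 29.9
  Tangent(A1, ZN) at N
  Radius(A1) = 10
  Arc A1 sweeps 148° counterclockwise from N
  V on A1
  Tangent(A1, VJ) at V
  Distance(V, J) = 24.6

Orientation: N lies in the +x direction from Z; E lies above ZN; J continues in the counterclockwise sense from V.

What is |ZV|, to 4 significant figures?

39.76

The tangent condition forces EN to be normal to ZN, so E = N + (0, 10) = (29.90, 10.00). On A1, N sits at bearing -90° from E; a 148° counterclockwise sweep puts V at bearing 58°, so V = E + 10.0·(cos 58°, sin 58°) = (35.20, 18.48). Then |ZV| = |V − Z| = 39.76.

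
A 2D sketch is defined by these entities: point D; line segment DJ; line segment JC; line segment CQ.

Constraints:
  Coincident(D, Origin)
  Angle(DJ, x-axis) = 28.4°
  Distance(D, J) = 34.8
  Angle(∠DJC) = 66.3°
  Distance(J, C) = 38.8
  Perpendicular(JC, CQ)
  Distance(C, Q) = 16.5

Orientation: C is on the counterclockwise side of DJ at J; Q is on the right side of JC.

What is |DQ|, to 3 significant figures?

54.4

D is at the origin; DJ runs at 28.4° with length 34.8, so J = 34.8·(cos 28.4°, sin 28.4°) = (30.6, 16.6). ∠DJC = 66.3°, so JC runs at 28.4° + (180° − 66.3°) = 142° from the x-axis; with |JC| = 38.8, C = J + 38.8·(cos 142°, sin 142°) = (-0.00469, 40.4). JC is perpendicular to CQ; with |CQ| = 16.5 on the right of JC, Q = C + 16.5·(0.614, 0.789) = (10.1, 53.4). Then |DQ| = |Q − D| = 54.4.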